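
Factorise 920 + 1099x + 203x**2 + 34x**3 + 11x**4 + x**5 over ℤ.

(x + 1)(x + 5)(x + 8)(x**2 − 3x + 23)

Among the possible rational roots, x = −5 is a root, so (x + 5) is a factor; dividing leaves x**4 + 6x**3 + 4x**2 + 183x + 184.
Then x = −8 is a root, so (x + 8) is a factor; dividing leaves x**3 − 2x**2 + 20x + 23.
Continuing, x = −1 is a root, so (x + 1) is a factor; dividing leaves x**2 − 3x + 23.
The quadratic x**2 − 3x + 23 has discriminant −83 < 0 and is irreducible over ℤ.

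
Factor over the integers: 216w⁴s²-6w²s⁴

6s²w²(6w-s)(6w+s)

Every term has a factor of 6w²s². Then 36w²-s² = (6w)² − (s)².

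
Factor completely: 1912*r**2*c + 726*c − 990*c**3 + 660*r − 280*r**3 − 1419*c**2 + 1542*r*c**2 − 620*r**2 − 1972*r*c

Group: 10*r*(−28*r**2 + 222*r*c − 62*r − 90*c**2 − 129*c + 66) + 11*c*(−28*r**2 + 222*r*c − 62*r − 90*c**2 − 129*c + 66); both groups contain (−28*r**2 + 222*r*c − 62*r − 90*c**2 − 129*c + 66), so (10*r + 11*c) is a factor with cofactor −28*r**2 + 222*r*c − 62*r − 90*c**2 − 129*c + 66.
The cofactor groups again: −28*r**2 + 222*r*c − 62*r − 90*c**2 − 129*c + 66 = −14*r*(2*r − 15*c + 6) + (6*c + 11)*(2*r − 15*c + 6); both groups contain (2*r − 15*c + 6), giving −(14*r − 6*c − 11)*(2*r − 15*c + 6).

−(2*r − 15*c + 6)*(14*r − 6*c − 11)*(10*r + 11*c)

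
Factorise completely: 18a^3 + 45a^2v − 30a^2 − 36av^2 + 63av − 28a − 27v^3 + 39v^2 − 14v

(2a + v)(3a + 9v − 7)(3a − 3v + 2)

Group: 3a(6a^2 − 3av + 4a − 3v^2 + 2v) + (9v − 7)(6a^2 − 3av + 4a − 3v^2 + 2v); both groups contain (6a^2 − 3av + 4a − 3v^2 + 2v), so (3a + 9v − 7) is a factor with cofactor 6a^2 − 3av + 4a − 3v^2 + 2v.
The cofactor groups again: 6a^2 − 3av + 4a − 3v^2 + 2v = 2a(3a − 3v + 2) + v(3a − 3v + 2); both groups contain (3a − 3v + 2), giving (2a + v)(3a − 3v + 2).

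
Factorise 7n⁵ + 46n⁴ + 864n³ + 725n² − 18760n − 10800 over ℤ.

Trying the rational-root candidates, n = −5 is a root, giving the factor (n + 5) and quotient 7n⁴ + 11n³ + 809n² − 3320n − 2160.
Next, n = −4/7 is a root, giving the factor (7n + 4) and quotient n³ + n² + 115n − 540.
Next, n = 4 is a root, giving the factor (n − 4) and quotient n² + 5n + 135.
The quadratic n² + 5n + 135 has discriminant −515 < 0 and is irreducible over ℤ.

(7n + 4)(n + 5)(n − 4)(n² + 5n + 135)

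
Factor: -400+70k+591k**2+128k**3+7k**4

Testing divisors of the constant over divisors of the leading coefficient, k = 5/7 is a root, giving the factor (7k-5) and quotient k**3+19k**2+98k+80.
Continuing, k = -8 is a root, so (k+8) divides it; the quotient is k**2+11k+10.
The remaining quadratic factors as (k+1)(k+10).

(7k-5)(k+1)(k+10)(k+8)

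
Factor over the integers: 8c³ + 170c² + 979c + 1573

(2c + 11)(4c + 11)(c + 13)

Trying the rational-root candidates, c = -11/4 is a root, giving the factor (4c + 11) and quotient 2c² + 37c + 143.
The remaining quadratic factors as (c + 13)(2c + 11).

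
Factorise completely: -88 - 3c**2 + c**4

Substitute u = c**2 to get a quadratic in u, then factor.
c**2 + 8 is irreducible over ℤ (always positive, so no real roots).
c**2 - 11 is irreducible over ℤ (11 is not a perfect square).

(c**2 + 8)(c**2 - 11)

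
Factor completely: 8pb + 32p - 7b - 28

(8p - 7)(b + 4)

Group as (8pb + 32p) + (-7b - 28) = 8p(b + 4) - 7(b + 4).
Both groups share the factor (b + 4).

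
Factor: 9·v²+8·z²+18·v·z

(3·v+2·z)·(3·v+4·z)

Group: 3·v·(3·v+4·z) + 2·z·(3·v+4·z); both groups contain (3·v+4·z).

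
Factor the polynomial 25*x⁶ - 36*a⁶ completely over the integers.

-(6*a³ + 5*x³)*(6*a³ - 5*x³)

Recognize a difference of squares with the parts 5*x³ and 6*a³.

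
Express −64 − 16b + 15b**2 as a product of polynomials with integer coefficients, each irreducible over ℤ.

Need a pair with product 15·(−64) = −960 and sum −16: that's −40 and 24.
Split the middle term: 15b**2 − 40b + 24b − 64 = 5b(3b − 8) + 8(3b − 8).

(3b − 8)(5b + 8)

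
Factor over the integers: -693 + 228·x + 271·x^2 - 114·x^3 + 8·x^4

(2·x + 3)·(4·x - 7)·(x - 11)·(x - 3)

By the rational root theorem, x = -3/2 is a root, so (2·x + 3) is a factor; dividing leaves 4·x^3 - 63·x^2 + 230·x - 231.
Next, x = 11 is a root, so (x - 11) divides it; the quotient is 4·x^2 - 19·x + 21.
The remaining quadratic factors as (4·x - 7)(x - 3).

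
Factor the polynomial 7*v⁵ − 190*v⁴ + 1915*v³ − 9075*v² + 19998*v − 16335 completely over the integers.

Trying the rational-root candidates, v = 3 is a root, giving the factor (v − 3) and quotient 7*v⁴ − 169*v³ + 1408*v² − 4851*v + 5445.
Continuing, v = 11 is a root, so (v − 11) is a factor; dividing leaves 7*v³ − 92*v² + 396*v − 495.
Next, v = 15/7 is a root, so (7*v − 15) divides it; the quotient is v² − 11*v + 33.
The quadratic v² − 11*v + 33 has discriminant −11 < 0 and is irreducible over ℤ.

(7*v − 15)*(v − 11)*(v − 3)*(v² − 11*v + 33)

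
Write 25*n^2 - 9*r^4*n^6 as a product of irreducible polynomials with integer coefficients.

-n^2*(3*r^2*n^2 + 5)*(3*r^2*n^2 - 5)

Every term has a factor of n^2; factoring it out leaves -9*r^4*n^4 + 25.
Recognize a difference of squares with the parts 5 and 3*r^2*n^2.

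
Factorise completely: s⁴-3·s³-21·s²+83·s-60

(s+5)·(s-1)·(s-3)·(s-4)

Trying the rational-root candidates, s = 3 is a root, so (s-3) divides it; the quotient is s³-21·s+20.
Continuing, s = -5 is a root, so (s+5) divides it; the quotient is s²-5·s+4.
The remaining quadratic factors as (s-4)(s-1).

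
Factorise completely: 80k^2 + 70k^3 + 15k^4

Pull out the common factor 5k^2, then factor the remaining trinomial.

5k^2(3k + 8)(k + 2)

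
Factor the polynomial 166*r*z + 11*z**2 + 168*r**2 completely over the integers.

(12*r + 11*z)*(14*r + z)

Group: 12*r*(14*r + z) + 11*z*(14*r + z); both groups contain (14*r + z).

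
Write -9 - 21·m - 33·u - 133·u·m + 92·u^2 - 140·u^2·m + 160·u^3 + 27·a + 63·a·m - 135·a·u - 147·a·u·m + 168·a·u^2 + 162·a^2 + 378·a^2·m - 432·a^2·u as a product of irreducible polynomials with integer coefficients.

-(8·u - 7·m - 3)·(6·a - 5·u - 1)·(9·a + 4·u + 3)

Group: 8·u·(-54·a^2 + 21·a·u - 9·a + 20·u^2 + 19·u + 3) + (-7·m - 3)·(-54·a^2 + 21·a·u - 9·a + 20·u^2 + 19·u + 3); both groups contain (-54·a^2 + 21·a·u - 9·a + 20·u^2 + 19·u + 3), so (8·u - 7·m - 3) is a factor with cofactor -54·a^2 + 21·a·u - 9·a + 20·u^2 + 19·u + 3.
The cofactor groups again: -54·a^2 + 21·a·u - 9·a + 20·u^2 + 19·u + 3 = -6·a·(9·a + 4·u + 3) + (5·u + 1)·(9·a + 4·u + 3); both groups contain (9·a + 4·u + 3), giving -(6·a - 5·u - 1)·(9·a + 4·u + 3).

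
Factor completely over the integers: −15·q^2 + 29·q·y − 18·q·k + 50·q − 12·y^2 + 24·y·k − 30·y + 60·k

Group: −3·q·(5·q − 3·y + 6·k) + (4·y + 10)·(5·q − 3·y + 6·k); both groups contain (5·q − 3·y + 6·k).

−(3·q − 4·y − 10)·(5·q − 3·y + 6·k)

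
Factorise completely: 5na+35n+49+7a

(5n+7)(a+7)

Group as (5na+35n) + (7a+49) = 5n(a+7) + 7(a+7).
Both groups share the factor (a+7).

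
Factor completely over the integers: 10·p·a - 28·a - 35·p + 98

Group as (10·p·a - 35·p) + (-28·a + 98) = 5·p·(2·a - 7) - 14·(2·a - 7).
Both groups share the factor (2·a - 7).

(2·a - 7)·(5·p - 14)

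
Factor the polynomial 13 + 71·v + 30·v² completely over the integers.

Need a pair with product 30·13 = 390 and sum 71: that's 6 and 65.
Split the middle term: 30·v² + 6·v + 65·v + 13 = 6·v·(5·v + 1) + 13·(5·v + 1).

(5·v + 1)·(6·v + 13)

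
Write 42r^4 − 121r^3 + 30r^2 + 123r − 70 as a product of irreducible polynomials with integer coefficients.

(6r − 7)(7r − 5)(r + 1)(r − 2)

Trying the rational-root candidates, r = 7/6 is a root, so (6r − 7) divides it; the quotient is 7r^3 − 12r^2 − 9r + 10.
Continuing, r = 5/7 is a root, so (7r − 5) divides it; the quotient is r^2 − r − 2.
The remaining quadratic factors as (r + 1)(r − 2).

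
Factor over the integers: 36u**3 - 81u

9u(2u + 3)(2u - 3)

Pull out the common factor 9u; 4u**2 - 9 is a difference of squares.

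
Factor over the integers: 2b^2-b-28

Need a pair with product 2·(-28) = -56 and sum -1: that's 7 and -8.
Split the middle term: 2b^2+7b - 8b-28 = b(2b+7) - 4(2b+7).

(2b+7)(b-4)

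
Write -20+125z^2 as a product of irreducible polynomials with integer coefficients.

5(5z+2)(5z-2)

Pull out the common factor 5; 25z^2-4 is a difference of squares.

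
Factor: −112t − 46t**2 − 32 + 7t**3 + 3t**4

Among the possible rational roots, t = −2 is a root, giving the factor (t + 2) and quotient 3t**3 + t**2 − 48t − 16.
Continuing, t = 4 is a root, giving the factor (t − 4) and quotient 3t**2 + 13t + 4.
The remaining quadratic factors as (3t + 1)(t + 4).

(3t + 1)(t + 2)(t + 4)(t − 4)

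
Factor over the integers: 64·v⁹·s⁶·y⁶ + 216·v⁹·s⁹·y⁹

8·s⁶·v⁹·y⁶·(3·s·y + 2)·(9·s²·y² - 6·s·y + 4)

Pull out the common factor 8·v⁹·s⁶·y⁶, leaving 27·s³·y³ + 8.
Recognize a sum of cubes with the parts 3·s·y and 2.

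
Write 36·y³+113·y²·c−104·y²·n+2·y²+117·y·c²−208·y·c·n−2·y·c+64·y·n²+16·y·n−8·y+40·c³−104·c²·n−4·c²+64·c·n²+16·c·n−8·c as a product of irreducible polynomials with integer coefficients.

(4·y+5·c−8·n+2)·(9·y+8·c−8·n−4)·(y+c)

Group: 9·y·(4·y²+9·y·c−8·y·n+2·y+5·c²−8·c·n+2·c) + (8·c−8·n−4)·(4·y²+9·y·c−8·y·n+2·y+5·c²−8·c·n+2·c); both groups contain (4·y²+9·y·c−8·y·n+2·y+5·c²−8·c·n+2·c), so (9·y+8·c−8·n−4) is a factor with cofactor 4·y²+9·y·c−8·y·n+2·y+5·c²−8·c·n+2·c.
The cofactor groups again: 4·y²+9·y·c−8·y·n+2·y+5·c²−8·c·n+2·c = y·(4·y+5·c−8·n+2) + c·(4·y+5·c−8·n+2); both groups contain (4·y+5·c−8·n+2), giving (y+c)·(4·y+5·c−8·n+2).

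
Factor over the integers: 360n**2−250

10(6n+5)(6n−5)

Pull out the common factor 10; 36n**2−25 is a difference of squares.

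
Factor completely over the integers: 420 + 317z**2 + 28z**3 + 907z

Trying the rational-root candidates, z = −4/7 is a root, giving the factor (7z + 4) and quotient 4z**2 + 43z + 105.
The remaining quadratic factors as (z + 7)(4z + 15).

(4z + 15)(7z + 4)(z + 7)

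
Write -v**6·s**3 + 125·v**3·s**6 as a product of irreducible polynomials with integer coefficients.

Every term has a factor of v**3·s**3; factoring it out leaves -v**3 + 125·s**3.
Recognize a difference of cubes with the parts 5·s and v.

-s**3·v**3·(v - 5·s)·(v**2 + 5·v·s + 25·s**2)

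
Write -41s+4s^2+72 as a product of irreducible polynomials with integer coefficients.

Need a pair with product 4·72 = 288 and sum -41: that's -32 and -9.
Split the middle term: 4s^2-32s - 9s+72 = 4s(s-8) - 9(s-8).

(4s-9)(s-8)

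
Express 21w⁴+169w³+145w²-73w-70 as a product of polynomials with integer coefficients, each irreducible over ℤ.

(3w-2)(7w+5)(w+1)(w+7)

Trying the rational-root candidates, w = -5/7 is a root, so (7w+5) divides it; the quotient is 3w³+22w²+5w-14.
Next, w = -1 is a root, giving the factor (w+1) and quotient 3w²+19w-14.
The remaining quadratic factors as (w+7)(3w-2).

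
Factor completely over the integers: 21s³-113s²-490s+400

Testing divisors of the constant over divisors of the leading coefficient, s = 5/7 is a root, so (7s-5) divides it; the quotient is 3s²-14s-80.
The remaining quadratic factors as (3s+10)(s-8).

(3s+10)(7s-5)(s-8)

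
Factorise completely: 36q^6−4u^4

4(3q^3+u^2)(3q^3−u^2)

Pull out the common factor 4, leaving 9q^6−u^4.
Recognize a difference of squares with the parts 3q^3 and u^2.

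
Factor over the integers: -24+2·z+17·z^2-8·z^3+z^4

Testing divisors of the constant over divisors of the leading coefficient, z = 3 is a root, so (z-3) divides it; the quotient is z^3-5·z^2+2·z+8.
Then z = 4 is a root, giving the factor (z-4) and quotient z^2-z-2.
The remaining quadratic factors as (z-2)(z+1).

(z+1)·(z-2)·(z-3)·(z-4)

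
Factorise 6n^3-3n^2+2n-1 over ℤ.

Group as (6n^3+2n) + (-3n^2-1) = 2n(3n^2+1) - (3n^2+1).
Both groups share the factor (3n^2+1).

(2n-1)(3n^2+1)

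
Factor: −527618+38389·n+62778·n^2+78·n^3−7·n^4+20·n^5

(4·n+13)·(5·n−13)·(n+14)·(n^2−15·n+223)

Trying the rational-root candidates, n = 13/5 is a root, so (5·n−13) is a factor; dividing leaves 4·n^4+9·n^3+39·n^2+12657·n+40586.
Then n = −14 is a root, so (n+14) is a factor; dividing leaves 4·n^3−47·n^2+697·n+2899.
Next, n = −13/4 is a root, so (4·n+13) is a factor; dividing leaves n^2−15·n+223.
The quadratic n^2−15·n+223 has discriminant −667 < 0 and is irreducible over ℤ.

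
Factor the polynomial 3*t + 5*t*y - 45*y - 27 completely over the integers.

Group as (5*t*y + 3*t) + (-45*y - 27) = t*(5*y + 3) - 9*(5*y + 3).
Both groups share the factor (5*y + 3).

(5*y + 3)*(t - 9)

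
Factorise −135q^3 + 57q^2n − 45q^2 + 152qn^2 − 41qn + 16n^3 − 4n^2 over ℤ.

Group: 5q(−27q^2 + 33qn − 9q + 4n^2 − n) + 4n(−27q^2 + 33qn − 9q + 4n^2 − n); both groups contain (−27q^2 + 33qn − 9q + 4n^2 − n), so (5q + 4n) is a factor with cofactor −27q^2 + 33qn − 9q + 4n^2 − n.
The cofactor groups again: −27q^2 + 33qn − 9q + 4n^2 − n = −3q(9q + n) + (4n − 1)(9q + n); both groups contain (9q + n), giving −(3q − 4n + 1)(9q + n).

−(3q − 4n + 1)(5q + 4n)(9q + n)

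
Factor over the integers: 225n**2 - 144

Every term has a factor of 9. Then 25n**2 - 16 = (5n)² − (4)².

9(5n + 4)(5n - 4)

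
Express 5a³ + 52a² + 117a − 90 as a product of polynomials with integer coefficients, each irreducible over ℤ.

By the rational root theorem, a = −5 is a root, so (a + 5) is a factor; dividing leaves 5a² + 27a − 18.
The remaining quadratic factors as (5a − 3)(a + 6).

(5a − 3)(a + 5)(a + 6)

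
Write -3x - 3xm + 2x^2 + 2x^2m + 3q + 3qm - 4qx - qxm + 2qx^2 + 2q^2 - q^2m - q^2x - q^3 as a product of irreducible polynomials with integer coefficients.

-(q + m + 1)(q + 2x - 3)(q - x)

Group: q(-q^2 - qx + 3q + 2x^2 - 3x) + (m + 1)(-q^2 - qx + 3q + 2x^2 - 3x); both groups contain (-q^2 - qx + 3q + 2x^2 - 3x), so (q + m + 1) is a factor with cofactor -q^2 - qx + 3q + 2x^2 - 3x.
The cofactor groups again: -q^2 - qx + 3q + 2x^2 - 3x = -q(q - x) + (-2x + 3)(q - x); both groups contain (q - x), giving -(q + 2x - 3)(q - x).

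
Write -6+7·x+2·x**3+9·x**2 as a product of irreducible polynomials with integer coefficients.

Testing divisors of the constant over divisors of the leading coefficient, x = -2 is a root, so (x+2) divides it; the quotient is 2·x**2+5·x-3.
The remaining quadratic factors as (2·x-1)(x+3).

(2·x-1)·(x+2)·(x+3)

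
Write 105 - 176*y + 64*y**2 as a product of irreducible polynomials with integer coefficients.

Need a pair with product 64·105 = 6720 and sum -176: that's -56 and -120.
Split the middle term: 64*y**2 - 56*y - 120*y + 105 = 8*y*(8*y - 7) - 15*(8*y - 7).

(8*y - 15)*(8*y - 7)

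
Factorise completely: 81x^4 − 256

(3x + 4)(3x − 4)(9x^2 + 16)

Difference of squares twice: with A = 3x and B = 4, A⁴ − B⁴ = (A² − B²)(A² + B²), and A² − B² factors again.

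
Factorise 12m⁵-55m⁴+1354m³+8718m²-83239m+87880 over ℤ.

(3m-13)(4m-5)(m+8)(m²-7m+169)

Among the possible rational roots, m = -8 is a root, giving the factor (m+8) and quotient 12m⁴-151m³+2562m²-11778m+10985.
Next, m = 13/3 is a root, so (3m-13) is a factor; dividing leaves 4m³-33m²+711m-845.
Next, m = 5/4 is a root, so (4m-5) is a factor; dividing leaves m²-7m+169.
The quadratic m²-7m+169 has discriminant -627 < 0 and is irreducible over ℤ.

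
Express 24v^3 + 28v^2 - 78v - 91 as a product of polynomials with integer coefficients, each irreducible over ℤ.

Group as (24v^3 - 78v) + (28v^2 - 91) = 6v(4v^2 - 13) + 7(4v^2 - 13).
Both groups share the factor (4v^2 - 13).

(6v + 7)(4v^2 - 13)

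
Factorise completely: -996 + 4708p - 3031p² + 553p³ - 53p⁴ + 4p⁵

Testing divisors of the constant over divisors of the leading coefficient, p = 1/4 is a root, so (4p - 1) is a factor; dividing leaves p⁴ - 13p³ + 135p² - 724p + 996.
Next, p = 6 is a root, so (p - 6) is a factor; dividing leaves p³ - 7p² + 93p - 166.
Continuing, p = 2 is a root, so (p - 2) is a factor; dividing leaves p² - 5p + 83.
The quadratic p² - 5p + 83 has discriminant -307 < 0 and is irreducible over ℤ.

(4p - 1)(p - 2)(p - 6)(p² - 5p + 83)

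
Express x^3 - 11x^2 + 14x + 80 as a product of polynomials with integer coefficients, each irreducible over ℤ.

(x + 2)(x - 5)(x - 8)

Testing divisors of the constant over divisors of the leading coefficient, x = 8 is a root, so (x - 8) is a factor; dividing leaves x^2 - 3x - 10.
The remaining quadratic factors as (x - 5)(x + 2).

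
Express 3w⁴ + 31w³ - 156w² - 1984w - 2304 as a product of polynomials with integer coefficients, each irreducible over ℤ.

Trying the rational-root candidates, w = -8 is a root, so (w + 8) divides it; the quotient is 3w³ + 7w² - 212w - 288.
Continuing, w = -9 is a root, so (w + 9) is a factor; dividing leaves 3w² - 20w - 32.
The remaining quadratic factors as (3w + 4)(w - 8).

(3w + 4)(w + 8)(w + 9)(w - 8)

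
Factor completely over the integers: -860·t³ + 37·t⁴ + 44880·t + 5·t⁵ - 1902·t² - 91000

(5·t - 13)·(t + 10)·(t + 14)·(t² - 14·t + 50)

Trying the rational-root candidates, t = 13/5 is a root, so (5·t - 13) is a factor; dividing leaves t⁴ + 10·t³ - 146·t² - 760·t + 7000.
Continuing, t = -14 is a root, giving the factor (t + 14) and quotient t³ - 4·t² - 90·t + 500.
Continuing, t = -10 is a root, so (t + 10) is a factor; dividing leaves t² - 14·t + 50.
The quadratic t² - 14·t + 50 has discriminant -4 < 0 and is irreducible over ℤ.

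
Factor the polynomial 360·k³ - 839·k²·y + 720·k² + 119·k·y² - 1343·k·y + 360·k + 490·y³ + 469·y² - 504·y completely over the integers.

(5·k - 7·y)·(8·k + 5·y + 8)·(9·k - 14·y + 9)

Group: 9·k·(40·k² - 31·k·y + 40·k - 35·y² - 56·y) + (-14·y + 9)·(40·k² - 31·k·y + 40·k - 35·y² - 56·y); both groups contain (40·k² - 31·k·y + 40·k - 35·y² - 56·y), so (9·k - 14·y + 9) is a factor with cofactor 40·k² - 31·k·y + 40·k - 35·y² - 56·y.
The cofactor groups again: 40·k² - 31·k·y + 40·k - 35·y² - 56·y = 8·k·(5·k - 7·y) + (5·y + 8)·(5·k - 7·y); both groups contain (5·k - 7·y), giving (8·k + 5·y + 8)·(5·k - 7·y).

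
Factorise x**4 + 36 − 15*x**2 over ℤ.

(x**2 − 12)*(x**2 − 3)

Substitute u = x**2 to get a quadratic in u, then factor.
x**2 − 12 is irreducible over ℤ (12 is not a perfect square).
x**2 − 3 is irreducible over ℤ (3 is not a perfect square).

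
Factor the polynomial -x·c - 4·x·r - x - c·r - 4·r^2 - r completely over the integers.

Group: -x·(c + 4·r + 1) - r·(c + 4·r + 1); both groups contain (c + 4·r + 1).

-(c + 4·r + 1)·(x + r)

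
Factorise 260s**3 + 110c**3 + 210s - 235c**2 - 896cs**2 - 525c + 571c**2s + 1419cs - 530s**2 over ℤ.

Group: 11c(10c**2 + 61cs - 35c - 26s**2 + 14s) + (-10s + 15)(10c**2 + 61cs - 35c - 26s**2 + 14s); both groups contain (10c**2 + 61cs - 35c - 26s**2 + 14s), so (11c - 10s + 15) is a factor with cofactor 10c**2 + 61cs - 35c - 26s**2 + 14s.
The cofactor groups again: 10c**2 + 61cs - 35c - 26s**2 + 14s = 2c(5c - 2s) + (13s - 7)(5c - 2s); both groups contain (5c - 2s), giving (2c + 13s - 7)(5c - 2s).

(11c - 10s + 15)(2c + 13s - 7)(5c - 2s)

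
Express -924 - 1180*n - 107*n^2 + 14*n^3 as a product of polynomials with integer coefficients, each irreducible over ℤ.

Testing divisors of the constant over divisors of the leading coefficient, n = -6/7 is a root, giving the factor (7*n + 6) and quotient 2*n^2 - 17*n - 154.
The remaining quadratic factors as (n - 14)(2*n + 11).

(2*n + 11)*(7*n + 6)*(n - 14)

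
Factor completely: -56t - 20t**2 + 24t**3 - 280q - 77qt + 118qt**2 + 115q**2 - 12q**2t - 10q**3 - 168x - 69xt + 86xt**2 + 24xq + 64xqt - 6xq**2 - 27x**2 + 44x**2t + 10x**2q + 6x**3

(2x - 2q + 6t + 7)(3x + 5q + t)(x + q + 4t - 8)

Group: 3x(2x**2 + 14xt - 9x - 2q**2 - 2qt + 23q + 24t**2 - 20t - 56) + (5q + t)(2x**2 + 14xt - 9x - 2q**2 - 2qt + 23q + 24t**2 - 20t - 56); both groups contain (2x**2 + 14xt - 9x - 2q**2 - 2qt + 23q + 24t**2 - 20t - 56), so (3x + 5q + t) is a factor with cofactor 2x**2 + 14xt - 9x - 2q**2 - 2qt + 23q + 24t**2 - 20t - 56.
The cofactor groups again: 2x**2 + 14xt - 9x - 2q**2 - 2qt + 23q + 24t**2 - 20t - 56 = x(2x - 2q + 6t + 7) + (q + 4t - 8)(2x - 2q + 6t + 7); both groups contain (2x - 2q + 6t + 7), giving (x + q + 4t - 8)(2x - 2q + 6t + 7).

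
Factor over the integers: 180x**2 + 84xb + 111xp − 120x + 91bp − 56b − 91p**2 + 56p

Group: 12x(15x + 7b − 7p) + (13p − 8)(15x + 7b − 7p); both groups contain (15x + 7b − 7p).

(12x + 13p − 8)(15x + 7b − 7p)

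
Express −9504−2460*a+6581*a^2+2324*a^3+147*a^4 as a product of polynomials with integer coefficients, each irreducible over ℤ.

(3*a+11)*(7*a+9)*(7*a−8)*(a+12)

Trying the rational-root candidates, a = −12 is a root, so (a+12) is a factor; dividing leaves 147*a^3+560*a^2−139*a−792.
Then a = −9/7 is a root, giving the factor (7*a+9) and quotient 21*a^2+53*a−88.
The remaining quadratic factors as (3*a+11)(7*a−8).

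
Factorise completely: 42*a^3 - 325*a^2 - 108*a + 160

(6*a + 5)*(7*a - 4)*(a - 8)

Testing divisors of the constant over divisors of the leading coefficient, a = 8 is a root, so (a - 8) is a factor; dividing leaves 42*a^2 + 11*a - 20.
The remaining quadratic factors as (7*a - 4)(6*a + 5).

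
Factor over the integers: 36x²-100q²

4(3x-5q)(3x+5q)

Pull out the common factor 4; 9x²-25q² is a difference of squares.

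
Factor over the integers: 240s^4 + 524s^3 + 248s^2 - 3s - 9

(2s + 3)(4s + 1)(5s + 3)(6s - 1)

By the rational root theorem, s = -3/5 is a root, giving the factor (5s + 3) and quotient 48s^3 + 76s^2 + 4s - 3.
Then s = 1/6 is a root, so (6s - 1) is a factor; dividing leaves 8s^2 + 14s + 3.
The remaining quadratic factors as (2s + 3)(4s + 1).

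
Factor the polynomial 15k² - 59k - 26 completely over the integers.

(3k - 13)(5k + 2)

Need a pair with product 15·(-26) = -390 and sum -59: that's -65 and 6.
Split the middle term: 15k² - 65k + 6k - 26 = 5k(3k - 13) + 2(3k - 13).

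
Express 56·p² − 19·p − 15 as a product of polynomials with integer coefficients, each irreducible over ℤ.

(7·p − 5)·(8·p + 3)

Need a pair with product 56·(−15) = −840 and sum −19: that's 21 and −40.
Split the middle term: 56·p² + 21·p − 40·p − 15 = 7·p·(8·p + 3) − 5·(8·p + 3).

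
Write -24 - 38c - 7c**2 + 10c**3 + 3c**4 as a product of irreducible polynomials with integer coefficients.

Among the possible rational roots, c = -4/3 is a root, so (3c + 4) is a factor; dividing leaves c**3 + 2c**2 - 5c - 6.
Next, c = -3 is a root, so (c + 3) is a factor; dividing leaves c**2 - c - 2.
The remaining quadratic factors as (c + 1)(c - 2).

(3c + 4)(c + 1)(c + 3)(c - 2)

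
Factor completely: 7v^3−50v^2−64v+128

(7v−8)(v+2)(v−8)

By the rational root theorem, v = −2 is a root, so (v+2) divides it; the quotient is 7v^2−64v+64.
The remaining quadratic factors as (7v−8)(v−8).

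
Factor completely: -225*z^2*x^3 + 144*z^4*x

Pull out the common factor 9*z^2*x; 16*z^2 - 25*x^2 is a difference of squares.

9*x*z^2*(4*z - 5*x)*(4*z + 5*x)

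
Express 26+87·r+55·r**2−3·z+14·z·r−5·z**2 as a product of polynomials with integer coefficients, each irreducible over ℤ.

−(z−5·r−2)·(5·z+11·r+13)

Group: −z·(5·z+11·r+13) + (5·r+2)·(5·z+11·r+13); both groups contain (5·z+11·r+13).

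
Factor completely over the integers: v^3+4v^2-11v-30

Trying the rational-root candidates, v = -2 is a root, so (v+2) is a factor; dividing leaves v^2+2v-15.
The remaining quadratic factors as (v+5)(v-3).

(v+2)(v+5)(v-3)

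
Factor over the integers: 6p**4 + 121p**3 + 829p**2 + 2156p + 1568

(6p + 7)(p + 4)(p + 7)(p + 8)

Among the possible rational roots, p = −8 is a root, giving the factor (p + 8) and quotient 6p**3 + 73p**2 + 245p + 196.
Continuing, p = −7 is a root, giving the factor (p + 7) and quotient 6p**2 + 31p + 28.
The remaining quadratic factors as (p + 4)(6p + 7).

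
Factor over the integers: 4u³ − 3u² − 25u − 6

(4u + 1)(u + 2)(u − 3)

Among the possible rational roots, u = −1/4 is a root, giving the factor (4u + 1) and quotient u² − u − 6.
The remaining quadratic factors as (u − 3)(u + 2).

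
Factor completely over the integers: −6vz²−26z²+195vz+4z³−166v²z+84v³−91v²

Group: 7v(12v²−22vz−13v−4z²+26z) − z(12v²−22vz−13v−4z²+26z); both groups contain (12v²−22vz−13v−4z²+26z), so (7v−z) is a factor with cofactor 12v²−22vz−13v−4z²+26z.
The cofactor groups again: 12v²−22vz−13v−4z²+26z = v(12v+2z−13) − 2z(12v+2z−13); both groups contain (12v+2z−13), giving (v−2z)(12v+2z−13).

(12v+2z−13)(7v−z)(v−2z)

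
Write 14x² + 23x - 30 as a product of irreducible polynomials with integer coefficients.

Need a pair with product 14·(-30) = -420 and sum 23: that's 35 and -12.
Split the middle term: 14x² + 35x - 12x - 30 = 7x(2x + 5) - 6(2x + 5).

(2x + 5)(7x - 6)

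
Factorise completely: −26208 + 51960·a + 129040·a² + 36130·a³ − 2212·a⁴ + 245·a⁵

(5·a + 12)·(7·a + 6)·(7·a − 2)·(a² − 12·a + 182)

Trying the rational-root candidates, a = −6/7 is a root, so (7·a + 6) divides it; the quotient is 35·a⁴ − 346·a³ + 5458·a² + 13756·a − 4368.
Next, a = 2/7 is a root, giving the factor (7·a − 2) and quotient 5·a³ − 48·a² + 766·a + 2184.
Next, a = −12/5 is a root, so (5·a + 12) divides it; the quotient is a² − 12·a + 182.
The quadratic a² − 12·a + 182 has discriminant −584 < 0 and is irreducible over ℤ.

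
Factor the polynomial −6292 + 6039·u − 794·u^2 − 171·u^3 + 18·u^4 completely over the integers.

(2·u + 13)·(3·u − 11)·(3·u − 4)·(u − 11)

Trying the rational-root candidates, u = 11/3 is a root, giving the factor (3·u − 11) and quotient 6·u^3 − 35·u^2 − 393·u + 572.
Then u = −13/2 is a root, giving the factor (2·u + 13) and quotient 3·u^2 − 37·u + 44.
The remaining quadratic factors as (3·u − 4)(u − 11).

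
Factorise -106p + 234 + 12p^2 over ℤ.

Pull out the common factor 2, then factor the remaining trinomial.

2(2p - 9)(3p - 13)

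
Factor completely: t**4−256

Difference of squares twice: with A = t and B = 4, A⁴ − B⁴ = (A² − B²)(A² + B²), and A² − B² factors again.

(t+4)(t−4)(t**2+16)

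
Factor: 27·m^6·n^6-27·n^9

27·n^6·(m^2-n)·(m^4+m^2·n+n^2)

Every term has a factor of 27·n^6; factoring it out leaves m^6-n^3.
Recognize a difference of cubes with the parts m^2 and n.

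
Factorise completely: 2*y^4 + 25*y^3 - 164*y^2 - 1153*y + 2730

(2*y + 13)*(y + 15)*(y - 2)*(y - 7)

By the rational root theorem, y = 2 is a root, so (y - 2) is a factor; dividing leaves 2*y^3 + 29*y^2 - 106*y - 1365.
Next, y = -15 is a root, so (y + 15) divides it; the quotient is 2*y^2 - y - 91.
The remaining quadratic factors as (2*y + 13)(y - 7).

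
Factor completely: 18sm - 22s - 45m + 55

(2s - 5)(9m - 11)

Group as (18sm - 22s) + (-45m + 55) = 2s(9m - 11) - 5(9m - 11).
Both groups share the factor (9m - 11).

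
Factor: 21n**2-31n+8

(3n-1)(7n-8)

Need a pair with product 21·8 = 168 and sum -31: that's -24 and -7.
Split the middle term: 21n**2-24n - 7n+8 = 3n(7n-8) - (7n-8).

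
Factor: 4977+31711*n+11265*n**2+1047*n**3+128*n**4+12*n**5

(2*n+7)*(6*n+1)*(n+9)*(n**2−2*n+79)

By the rational root theorem, n = −1/6 is a root, giving the factor (6*n+1) and quotient 2*n**4+21*n**3+171*n**2+1849*n+4977.
Continuing, n = −7/2 is a root, so (2*n+7) divides it; the quotient is n**3+7*n**2+61*n+711.
Then n = −9 is a root, giving the factor (n+9) and quotient n**2−2*n+79.
The quadratic n**2−2*n+79 has discriminant −312 < 0 and is irreducible over ℤ.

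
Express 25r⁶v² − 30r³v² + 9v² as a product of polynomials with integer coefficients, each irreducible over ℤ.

Factor out v² first: what remains is 25r⁶ − 30r³ + 9.
Recognize a perfect-square trinomial with the parts 5r³ and 3.

v²(5r³ − 3)²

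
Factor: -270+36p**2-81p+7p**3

By the rational root theorem, p = 3 is a root, giving the factor (p-3) and quotient 7p**2+57p+90.
The remaining quadratic factors as (p+6)(7p+15).

(7p+15)(p+6)(p-3)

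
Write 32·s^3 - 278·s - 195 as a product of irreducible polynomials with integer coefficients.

Among the possible rational roots, s = -5/2 is a root, so (2·s + 5) is a factor; dividing leaves 16·s^2 - 40·s - 39.
The remaining quadratic factors as (4·s - 13)(4·s + 3).

(2·s + 5)·(4·s + 3)·(4·s - 13)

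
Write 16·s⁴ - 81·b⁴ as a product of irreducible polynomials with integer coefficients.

(2·s)⁴ − (3·b)⁴ = ((2·s)² − (3·b)²)((2·s)² + (3·b)²); the first factor splits again, the second (4·s² + 9·b²) is irreducible.

(2·s - 3·b)·(2·s + 3·b)·(4·s² + 9·b²)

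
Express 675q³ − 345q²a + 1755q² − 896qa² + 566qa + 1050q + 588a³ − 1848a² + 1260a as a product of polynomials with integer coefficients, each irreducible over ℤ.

Group: 9q(75q² + 20qa + 70q − 84a² + 84a) + (−7a + 15)(75q² + 20qa + 70q − 84a² + 84a); both groups contain (75q² + 20qa + 70q − 84a² + 84a), so (9q − 7a + 15) is a factor with cofactor 75q² + 20qa + 70q − 84a² + 84a.
The cofactor groups again: 75q² + 20qa + 70q − 84a² + 84a = 15q(5q + 6a) + (−14a + 14)(5q + 6a); both groups contain (5q + 6a), giving (15q − 14a + 14)(5q + 6a).

(15q − 14a + 14)(9q − 7a + 15)(5q + 6a)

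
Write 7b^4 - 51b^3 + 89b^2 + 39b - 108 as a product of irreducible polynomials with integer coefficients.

(7b - 9)(b + 1)(b - 3)(b - 4)

Testing divisors of the constant over divisors of the leading coefficient, b = -1 is a root, so (b + 1) divides it; the quotient is 7b^3 - 58b^2 + 147b - 108.
Then b = 3 is a root, so (b - 3) divides it; the quotient is 7b^2 - 37b + 36.
The remaining quadratic factors as (b - 4)(7b - 9).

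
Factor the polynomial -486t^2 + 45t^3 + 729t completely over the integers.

9t(5t - 9)(t - 9)

Pull out the common factor 9t, then factor the remaining trinomial.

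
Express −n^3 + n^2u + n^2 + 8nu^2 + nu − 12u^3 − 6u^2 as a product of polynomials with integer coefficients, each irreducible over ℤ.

−(n + 3u)(n − 2u)(n − 2u − 1)

Group: n(−n^2 − nu + n + 6u^2 + 3u) − 2u(−n^2 − nu + n + 6u^2 + 3u); both groups contain (−n^2 − nu + n + 6u^2 + 3u), so (n − 2u) is a factor with cofactor −n^2 − nu + n + 6u^2 + 3u.
The cofactor groups again: −n^2 − nu + n + 6u^2 + 3u = −n(n + 3u) + (2u + 1)(n + 3u); both groups contain (n + 3u), giving −(n − 2u − 1)(n + 3u).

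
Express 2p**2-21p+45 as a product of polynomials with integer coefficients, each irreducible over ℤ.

Need a pair with product 2·45 = 90 and sum -21: that's -6 and -15.
Split the middle term: 2p**2-6p - 15p+45 = 2p(p-3) - 15(p-3).

(2p-15)(p-3)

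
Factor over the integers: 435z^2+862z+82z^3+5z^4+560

By the rational root theorem, z = -7/5 is a root, so (5z+7) is a factor; dividing leaves z^3+15z^2+66z+80.
Next, z = -8 is a root, so (z+8) divides it; the quotient is z^2+7z+10.
The remaining quadratic factors as (z+5)(z+2).

(5z+7)(z+2)(z+5)(z+8)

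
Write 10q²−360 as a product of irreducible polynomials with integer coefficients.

10(q+6)(q−6)

Every term has a factor of 10. Then q²−36 = (q)² − (6)².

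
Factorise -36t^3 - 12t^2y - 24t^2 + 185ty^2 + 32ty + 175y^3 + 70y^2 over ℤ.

Group: 3t(-12t^2 + 16ty + 35y^2) + (5y + 2)(-12t^2 + 16ty + 35y^2); both groups contain (-12t^2 + 16ty + 35y^2), so (3t + 5y + 2) is a factor with cofactor -12t^2 + 16ty + 35y^2.
The cofactor groups again: -12t^2 + 16ty + 35y^2 = -2t(6t + 7y) + 5y(6t + 7y); both groups contain (6t + 7y), giving -(2t - 5y)(6t + 7y).

-(2t - 5y)(3t + 5y + 2)(6t + 7y)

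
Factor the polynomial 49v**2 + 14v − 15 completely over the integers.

Need a pair with product 49·(−15) = −735 and sum 14: that's 35 and −21.
Split the middle term: 49v**2 + 35v − 21v − 15 = 7v(7v + 5) − 3(7v + 5).

(7v + 5)(7v − 3)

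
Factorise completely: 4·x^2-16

Factor out 4, leaving x^2-4, which is a difference of two squares.

4·(x+2)·(x-2)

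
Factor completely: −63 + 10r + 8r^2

Need a pair with product 8·(−63) = −504 and sum 10: that's 28 and −18.
Split the middle term: 8r^2 + 28r − 18r − 63 = 4r(2r + 7) − 9(2r + 7).

(2r + 7)(4r − 9)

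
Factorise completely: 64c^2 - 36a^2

Pull out the common factor 4; 16c^2 - 9a^2 is a difference of squares.

4(4c - 3a)(4c + 3a)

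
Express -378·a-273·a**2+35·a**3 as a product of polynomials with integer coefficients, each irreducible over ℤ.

Pull out the common factor 7·a, then factor the remaining trinomial.

7·a·(5·a+6)·(a-9)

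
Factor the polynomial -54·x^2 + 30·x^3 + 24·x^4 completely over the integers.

Pull out the common factor 6·x^2, then factor the remaining trinomial.

6·x^2·(4·x + 9)·(x - 1)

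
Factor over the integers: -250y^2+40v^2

Every term has a factor of 10. Then 4v^2-25y^2 = (2v)² − (5y)².

10(2v+5y)(2v-5y)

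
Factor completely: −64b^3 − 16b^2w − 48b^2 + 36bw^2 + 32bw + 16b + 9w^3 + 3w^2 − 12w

Group: 4b(−16b^2 − 16bw − 12b − 3w^2 − w + 4) − 3w(−16b^2 − 16bw − 12b − 3w^2 − w + 4); both groups contain (−16b^2 − 16bw − 12b − 3w^2 − w + 4), so (4b − 3w) is a factor with cofactor −16b^2 − 16bw − 12b − 3w^2 − w + 4.
The cofactor groups again: −16b^2 − 16bw − 12b − 3w^2 − w + 4 = −4b(4b + w − 1) + (−3w − 4)(4b + w − 1); both groups contain (4b + w − 1), giving −(4b + 3w + 4)(4b + w − 1).

−(4b + 3w + 4)(4b + w − 1)(4b − 3w)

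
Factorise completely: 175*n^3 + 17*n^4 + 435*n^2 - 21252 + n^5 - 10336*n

(n + 11)*(n + 2)*(n - 6)*(n^2 + 10*n + 161)

Among the possible rational roots, n = 6 is a root, so (n - 6) divides it; the quotient is n^4 + 23*n^3 + 313*n^2 + 2313*n + 3542.
Next, n = -2 is a root, so (n + 2) divides it; the quotient is n^3 + 21*n^2 + 271*n + 1771.
Then n = -11 is a root, so (n + 11) is a factor; dividing leaves n^2 + 10*n + 161.
The quadratic n^2 + 10*n + 161 has discriminant -544 < 0 and is irreducible over ℤ.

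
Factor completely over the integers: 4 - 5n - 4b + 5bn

(5n - 4)(b - 1)

Group as (5bn - 4b) + (-5n + 4) = b(5n - 4) - (5n - 4).
Both groups share the factor (5n - 4).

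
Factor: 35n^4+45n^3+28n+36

Group as (35n^4+28n) + (45n^3+36) = 7n(5n^3+4) + 9(5n^3+4).
Both groups share the factor (5n^3+4).

(7n+9)(5n^3+4)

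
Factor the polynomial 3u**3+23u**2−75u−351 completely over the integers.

Testing divisors of the constant over divisors of the leading coefficient, u = −3 is a root, giving the factor (u+3) and quotient 3u**2+14u−117.
The remaining quadratic factors as (3u−13)(u+9).

(3u−13)(u+3)(u+9)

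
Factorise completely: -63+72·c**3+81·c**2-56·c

(8·c+9)·(9·c**2-7)

Group as (72·c**3-56·c) + (81·c**2-63) = 8·c·(9·c**2-7) + 9·(9·c**2-7).
Both groups share the factor (9·c**2-7).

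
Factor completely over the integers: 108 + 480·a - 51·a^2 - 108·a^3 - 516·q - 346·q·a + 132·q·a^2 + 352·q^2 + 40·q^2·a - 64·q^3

-(4·q - 4·a - 9)·(8·q - 9·a - 2)·(2·q + 3·a - 6)

Group: 2·q·(-32·q^2 + 68·q·a + 80·q - 36·a^2 - 89·a - 18) + (3·a - 6)·(-32·q^2 + 68·q·a + 80·q - 36·a^2 - 89·a - 18); both groups contain (-32·q^2 + 68·q·a + 80·q - 36·a^2 - 89·a - 18), so (2·q + 3·a - 6) is a factor with cofactor -32·q^2 + 68·q·a + 80·q - 36·a^2 - 89·a - 18.
The cofactor groups again: -32·q^2 + 68·q·a + 80·q - 36·a^2 - 89·a - 18 = -8·q·(4·q - 4·a - 9) + (9·a + 2)·(4·q - 4·a - 9); both groups contain (4·q - 4·a - 9), giving -(8·q - 9·a - 2)·(4·q - 4·a - 9).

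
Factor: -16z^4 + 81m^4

(3m + 2z)(3m - 2z)(9m^2 + 4z^2)

(3m)⁴ − (2z)⁴ = ((3m)² − (2z)²)((3m)² + (2z)²); the first factor splits again, the second (9m^2 + 4z^2) is irreducible.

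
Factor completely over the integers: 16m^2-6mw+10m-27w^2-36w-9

Group: 2m(8m+9w+9) + (-3w-1)(8m+9w+9); both groups contain (8m+9w+9).

(2m-3w-1)(8m+9w+9)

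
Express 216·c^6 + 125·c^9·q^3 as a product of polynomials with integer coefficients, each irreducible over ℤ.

Pull out the common factor c^6, leaving 125·c^3·q^3 + 216.
Recognize a sum of cubes with the parts 5·c·q and 6.

c^6·(5·c·q + 6)·(25·c^2·q^2 - 30·c·q + 36)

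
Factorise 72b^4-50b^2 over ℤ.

Every term has a factor of 2b^2. Then 36b^2-25 = (6b)² − (5)².

2b^2(6b+5)(6b-5)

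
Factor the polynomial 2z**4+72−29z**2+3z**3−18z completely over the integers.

(2z−3)(z+2)(z+4)(z−3)

By the rational root theorem, z = 3 is a root, giving the factor (z−3) and quotient 2z**3+9z**2−2z−24.
Then z = −2 is a root, so (z+2) is a factor; dividing leaves 2z**2+5z−12.
The remaining quadratic factors as (z+4)(2z−3).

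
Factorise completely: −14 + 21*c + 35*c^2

Pull out the common factor 7, then factor the remaining trinomial.

7*(5*c − 2)*(c + 1)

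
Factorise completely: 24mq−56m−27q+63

Group as (24mq−56m) + (−27q+63) = 8m(3q−7) − 9(3q−7).
Both groups share the factor (3q−7).

(3q−7)(8m−9)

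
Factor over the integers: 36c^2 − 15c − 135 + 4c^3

Group as (4c^3 − 15c) + (36c^2 − 135) = c(4c^2 − 15) + 9(4c^2 − 15).
Both groups share the factor (4c^2 − 15).

(c + 9)(4c^2 − 15)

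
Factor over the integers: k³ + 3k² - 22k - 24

(k + 1)(k + 6)(k - 4)

By the rational root theorem, k = -6 is a root, so (k + 6) divides it; the quotient is k² - 3k - 4.
The remaining quadratic factors as (k - 4)(k + 1).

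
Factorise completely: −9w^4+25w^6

w^4(5w+3)(5w−3)

Factor out w^4 first: what remains is 25w^2−9.
Recognize a difference of squares with the parts 5w and 3.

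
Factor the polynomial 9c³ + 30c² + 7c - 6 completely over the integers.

Testing divisors of the constant over divisors of the leading coefficient, c = -3 is a root, so (c + 3) divides it; the quotient is 9c² + 3c - 2.
The remaining quadratic factors as (3c + 2)(3c - 1).

(3c + 2)(3c - 1)(c + 3)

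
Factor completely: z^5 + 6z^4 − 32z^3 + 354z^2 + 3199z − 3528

Testing divisors of the constant over divisors of the leading coefficient, z = −7 is a root, so (z + 7) is a factor; dividing leaves z^4 − z^3 − 25z^2 + 529z − 504.
Then z = −9 is a root, giving the factor (z + 9) and quotient z^3 − 10z^2 + 65z − 56.
Next, z = 1 is a root, so (z − 1) divides it; the quotient is z^2 − 9z + 56.
The quadratic z^2 − 9z + 56 has discriminant −143 < 0 and is irreducible over ℤ.

(z + 7)(z + 9)(z − 1)(z^2 − 9z + 56)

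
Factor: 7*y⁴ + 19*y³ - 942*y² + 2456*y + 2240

Among the possible rational roots, y = -14 is a root, giving the factor (y + 14) and quotient 7*y³ - 79*y² + 164*y + 160.
Continuing, y = -5/7 is a root, so (7*y + 5) is a factor; dividing leaves y² - 12*y + 32.
The remaining quadratic factors as (y - 8)(y - 4).

(7*y + 5)*(y + 14)*(y - 4)*(y - 8)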